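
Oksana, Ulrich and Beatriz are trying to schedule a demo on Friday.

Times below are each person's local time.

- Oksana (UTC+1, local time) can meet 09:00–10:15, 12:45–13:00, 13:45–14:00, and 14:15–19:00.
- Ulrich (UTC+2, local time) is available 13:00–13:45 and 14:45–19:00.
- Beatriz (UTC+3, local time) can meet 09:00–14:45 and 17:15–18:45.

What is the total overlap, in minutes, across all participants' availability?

Oksana → UTC: 08:00–09:15, 11:45–12:00, 12:45–13:00, 13:15–18:00.
Ulrich → UTC: 11:00–11:45, 12:45–17:00.
Beatriz → UTC: 06:00–11:45, 14:15–15:45.
Oksana ∩ Ulrich: 12:45–13:00, 13:15–17:00.
Oksana ∩ Ulrich ∩ Beatriz: 14:15–15:45.
Total common minutes: 90.

90 minutes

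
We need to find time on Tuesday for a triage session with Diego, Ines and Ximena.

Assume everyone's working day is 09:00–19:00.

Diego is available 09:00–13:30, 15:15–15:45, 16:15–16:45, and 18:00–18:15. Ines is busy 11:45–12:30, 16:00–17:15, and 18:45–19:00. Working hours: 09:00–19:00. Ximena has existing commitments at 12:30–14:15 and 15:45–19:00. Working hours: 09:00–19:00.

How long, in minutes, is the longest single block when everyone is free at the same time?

165 minutes

Ines free within 09:00–19:00: 09:00–11:45, 12:30–16:00, 17:15–18:45.
Ximena free within 09:00–19:00: 09:00–12:30, 14:15–15:45.
Diego ∩ Ines: 09:00–11:45, 12:30–13:30, 15:15–15:45, 18:00–18:15.
Diego ∩ Ines ∩ Ximena: 09:00–11:45, 15:15–15:45.
Common window lengths: 165, 30 min; longest is 165.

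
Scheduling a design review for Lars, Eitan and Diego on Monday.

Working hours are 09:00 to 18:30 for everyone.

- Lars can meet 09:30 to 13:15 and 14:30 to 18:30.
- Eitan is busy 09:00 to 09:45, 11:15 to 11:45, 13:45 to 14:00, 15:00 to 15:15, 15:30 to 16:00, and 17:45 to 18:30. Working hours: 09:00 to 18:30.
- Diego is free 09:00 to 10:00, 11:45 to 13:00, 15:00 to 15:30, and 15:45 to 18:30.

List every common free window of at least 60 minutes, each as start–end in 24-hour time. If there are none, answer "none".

11:45–13:00, 16:00–17:45

Eitan free within 09:00–18:30: 09:45–11:15, 11:45–13:45, 14:00–15:00, 15:15–15:30, 16:00–17:45.
Lars ∩ Eitan: 09:45–11:15, 11:45–13:15, 14:30–15:00, 15:15–15:30, 16:00–17:45.
Lars ∩ Eitan ∩ Diego: 09:45–10:00, 11:45–13:00, 15:15–15:30, 16:00–17:45.
Windows ≥ 60 min: 11:45–13:00, 16:00–17:45.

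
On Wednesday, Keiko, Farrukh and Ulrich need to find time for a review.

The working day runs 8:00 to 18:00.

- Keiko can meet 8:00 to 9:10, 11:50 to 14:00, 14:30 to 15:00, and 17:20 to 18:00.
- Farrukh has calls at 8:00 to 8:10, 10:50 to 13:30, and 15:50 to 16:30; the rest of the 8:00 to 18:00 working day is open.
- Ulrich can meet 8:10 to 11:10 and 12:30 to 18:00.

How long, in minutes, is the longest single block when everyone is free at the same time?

Farrukh free within 08:00–18:00: 08:10–10:50, 13:30–15:50, 16:30–18:00.
Keiko ∩ Farrukh: 08:10–09:10, 13:30–14:00, 14:30–15:00, 17:20–18:00.
Keiko ∩ Farrukh ∩ Ulrich: 08:10–09:10, 13:30–14:00, 14:30–15:00, 17:20–18:00.
Common window lengths: 60, 30, 30, 40 min; longest is 60.

60 minutes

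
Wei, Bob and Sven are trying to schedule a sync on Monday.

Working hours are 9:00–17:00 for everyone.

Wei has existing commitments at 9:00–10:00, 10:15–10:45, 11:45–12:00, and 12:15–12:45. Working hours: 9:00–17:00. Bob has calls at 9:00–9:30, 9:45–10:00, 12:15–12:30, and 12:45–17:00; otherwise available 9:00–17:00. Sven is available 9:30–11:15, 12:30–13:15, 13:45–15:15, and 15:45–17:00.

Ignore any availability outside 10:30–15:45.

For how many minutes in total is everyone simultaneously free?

30 minutes

Wei free within 09:00–17:00: 10:00–10:15, 10:45–11:45, 12:00–12:15, 12:45–17:00.
Bob free within 09:00–17:00: 09:30–09:45, 10:00–12:15, 12:30–12:45.
Wei ∩ Bob: 10:00–10:15, 10:45–11:45, 12:00–12:15.
Wei ∩ Bob ∩ Sven: 10:00–10:15, 10:45–11:15.
Restricted to 10:30–15:45: 10:45–11:15.
Total common minutes: 30.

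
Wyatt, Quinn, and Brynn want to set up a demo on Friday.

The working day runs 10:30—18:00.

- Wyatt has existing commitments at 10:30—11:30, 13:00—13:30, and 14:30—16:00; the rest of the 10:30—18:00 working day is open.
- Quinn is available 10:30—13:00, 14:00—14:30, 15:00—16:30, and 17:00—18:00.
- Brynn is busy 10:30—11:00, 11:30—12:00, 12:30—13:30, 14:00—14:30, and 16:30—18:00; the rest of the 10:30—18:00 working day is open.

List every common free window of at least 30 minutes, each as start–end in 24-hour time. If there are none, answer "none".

12:00–12:30, 16:00–16:30

Wyatt free within 10:30–18:00: 11:30–13:00, 13:30–14:30, 16:00–18:00.
Brynn free within 10:30–18:00: 11:00–11:30, 12:00–12:30, 13:30–14:00, 14:30–16:30.
Wyatt ∩ Quinn: 11:30–13:00, 14:00–14:30, 16:00–16:30, 17:00–18:00.
Wyatt ∩ Quinn ∩ Brynn: 12:00–12:30, 16:00–16:30.
Windows ≥ 30 min: 12:00–12:30, 16:00–16:30.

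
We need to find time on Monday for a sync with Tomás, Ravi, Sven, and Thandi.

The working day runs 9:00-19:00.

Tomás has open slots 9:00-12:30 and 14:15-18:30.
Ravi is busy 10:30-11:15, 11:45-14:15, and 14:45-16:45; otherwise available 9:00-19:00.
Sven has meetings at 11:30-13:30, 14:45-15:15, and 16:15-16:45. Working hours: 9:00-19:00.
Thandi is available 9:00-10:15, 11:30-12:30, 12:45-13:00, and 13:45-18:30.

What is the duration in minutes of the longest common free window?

Ravi free within 09:00–19:00: 09:00–10:30, 11:15–11:45, 14:15–14:45, 16:45–19:00.
Sven free within 09:00–19:00: 09:00–11:30, 13:30–14:45, 15:15–16:15, 16:45–19:00.
Tomás ∩ Ravi: 09:00–10:30, 11:15–11:45, 14:15–14:45, 16:45–18:30.
Tomás ∩ Ravi ∩ Sven: 09:00–10:30, 11:15–11:30, 14:15–14:45, 16:45–18:30.
Tomás ∩ Ravi ∩ Sven ∩ Thandi: 09:00–10:15, 14:15–14:45, 16:45–18:30.
Common window lengths: 75, 30, 105 min; longest is 105.

105 minutes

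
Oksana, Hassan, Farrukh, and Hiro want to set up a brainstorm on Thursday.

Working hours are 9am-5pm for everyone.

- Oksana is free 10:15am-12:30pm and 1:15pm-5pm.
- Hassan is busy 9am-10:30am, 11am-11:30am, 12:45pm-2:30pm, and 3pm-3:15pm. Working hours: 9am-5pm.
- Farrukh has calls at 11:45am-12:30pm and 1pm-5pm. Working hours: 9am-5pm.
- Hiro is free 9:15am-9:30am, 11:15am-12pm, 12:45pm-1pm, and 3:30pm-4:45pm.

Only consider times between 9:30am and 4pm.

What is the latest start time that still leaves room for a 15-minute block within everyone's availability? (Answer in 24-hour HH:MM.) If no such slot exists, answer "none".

Hassan free within 09:00–17:00: 10:30–11:00, 11:30–12:45, 14:30–15:00, 15:15–17:00.
Farrukh free within 09:00–17:00: 09:00–11:45, 12:30–13:00.
Oksana ∩ Hassan: 10:30–11:00, 11:30–12:30, 14:30–15:00, 15:15–17:00.
Oksana ∩ Hassan ∩ Farrukh: 10:30–11:00, 11:30–11:45.
Oksana ∩ Hassan ∩ Farrukh ∩ Hiro: 11:30–11:45.
Restricted to 09:30–16:00: 11:30–11:45.
Windows ≥ 15 min: 11:30–11:45.
Latest start in the last window 11:30–11:45 is 11:45 − 15 min = 11:30.

11:30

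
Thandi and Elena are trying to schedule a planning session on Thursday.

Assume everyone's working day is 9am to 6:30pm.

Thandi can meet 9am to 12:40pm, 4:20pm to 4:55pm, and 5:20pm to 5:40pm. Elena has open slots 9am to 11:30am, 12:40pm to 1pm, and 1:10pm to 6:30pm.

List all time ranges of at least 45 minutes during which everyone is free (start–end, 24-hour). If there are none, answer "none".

Thandi ∩ Elena: 09:00–11:30, 16:20–16:55, 17:20–17:40.
Windows ≥ 45 min: 09:00–11:30.

09:00–11:30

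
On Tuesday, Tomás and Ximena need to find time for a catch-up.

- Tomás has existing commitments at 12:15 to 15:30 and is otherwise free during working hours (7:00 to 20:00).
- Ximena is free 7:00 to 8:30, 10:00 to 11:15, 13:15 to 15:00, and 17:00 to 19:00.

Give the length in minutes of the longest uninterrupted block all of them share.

120 minutes

Tomás free within 07:00–20:00: 07:00–12:15, 15:30–20:00.
Tomás ∩ Ximena: 07:00–08:30, 10:00–11:15, 17:00–19:00.
Common window lengths: 90, 75, 120 min; longest is 120.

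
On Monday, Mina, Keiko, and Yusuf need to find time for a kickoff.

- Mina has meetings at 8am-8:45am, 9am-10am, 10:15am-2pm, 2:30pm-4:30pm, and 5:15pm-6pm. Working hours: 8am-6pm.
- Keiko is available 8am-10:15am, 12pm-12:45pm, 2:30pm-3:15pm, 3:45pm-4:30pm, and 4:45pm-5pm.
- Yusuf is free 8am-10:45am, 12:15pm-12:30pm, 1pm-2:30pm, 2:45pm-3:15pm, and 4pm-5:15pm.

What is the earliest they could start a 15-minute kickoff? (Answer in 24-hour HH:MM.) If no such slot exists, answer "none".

Mina free within 08:00–18:00: 08:45–09:00, 10:00–10:15, 14:00–14:30, 16:30–17:15.
Mina ∩ Keiko: 08:45–09:00, 10:00–10:15, 16:45–17:00.
Mina ∩ Keiko ∩ Yusuf: 08:45–09:00, 10:00–10:15, 16:45–17:00.
Windows ≥ 15 min: 08:45–09:00, 10:00–10:15, 16:45–17:00.
Earliest such window starts at 08:45.

08:45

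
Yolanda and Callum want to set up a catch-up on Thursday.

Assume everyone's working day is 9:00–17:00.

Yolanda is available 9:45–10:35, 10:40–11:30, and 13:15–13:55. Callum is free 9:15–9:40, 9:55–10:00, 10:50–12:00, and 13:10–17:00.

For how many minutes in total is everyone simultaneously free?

85 minutes

Yolanda ∩ Callum: 09:55–10:00, 10:50–11:30, 13:15–13:55.
Total common minutes: 5 + 40 + 40 = 85.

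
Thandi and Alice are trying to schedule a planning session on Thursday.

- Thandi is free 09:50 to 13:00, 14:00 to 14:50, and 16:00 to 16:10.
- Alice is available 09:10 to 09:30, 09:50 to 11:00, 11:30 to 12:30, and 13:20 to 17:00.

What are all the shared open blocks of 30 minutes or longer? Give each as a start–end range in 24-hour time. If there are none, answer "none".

09:50–11:00, 11:30–12:30, 14:00–14:50

Thandi ∩ Alice: 09:50–11:00, 11:30–12:30, 14:00–14:50, 16:00–16:10.
Windows ≥ 30 min: 09:50–11:00, 11:30–12:30, 14:00–14:50.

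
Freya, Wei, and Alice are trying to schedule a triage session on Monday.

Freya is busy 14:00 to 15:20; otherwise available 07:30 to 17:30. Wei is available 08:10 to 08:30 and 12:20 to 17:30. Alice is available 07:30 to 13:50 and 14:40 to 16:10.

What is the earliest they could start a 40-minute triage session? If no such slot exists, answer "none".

12:20

Freya free within 07:30–17:30: 07:30–14:00, 15:20–17:30.
Freya ∩ Wei: 08:10–08:30, 12:20–14:00, 15:20–17:30.
Freya ∩ Wei ∩ Alice: 08:10–08:30, 12:20–13:50, 15:20–16:10.
Windows ≥ 40 min: 12:20–13:50, 15:20–16:10.
Earliest such window starts at 12:20.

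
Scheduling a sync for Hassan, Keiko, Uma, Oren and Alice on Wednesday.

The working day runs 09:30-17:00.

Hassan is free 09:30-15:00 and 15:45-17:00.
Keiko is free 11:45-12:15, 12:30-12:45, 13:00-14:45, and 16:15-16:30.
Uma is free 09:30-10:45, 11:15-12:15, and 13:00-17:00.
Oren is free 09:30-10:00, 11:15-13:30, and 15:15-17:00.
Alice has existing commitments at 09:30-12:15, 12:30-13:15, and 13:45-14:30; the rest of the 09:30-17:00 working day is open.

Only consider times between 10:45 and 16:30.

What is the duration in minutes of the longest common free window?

15 minutes

Alice free within 09:30–17:00: 12:15–12:30, 13:15–13:45, 14:30–17:00.
Hassan ∩ Keiko: 11:45–12:15, 12:30–12:45, 13:00–14:45, 16:15–16:30.
Hassan ∩ Keiko ∩ Uma: 11:45–12:15, 13:00–14:45, 16:15–16:30.
Hassan ∩ Keiko ∩ Uma ∩ Oren: 11:45–12:15, 13:00–13:30, 16:15–16:30.
Hassan ∩ Keiko ∩ Uma ∩ Oren ∩ Alice: 13:15–13:30, 16:15–16:30.
Restricted to 10:45–16:30: 13:15–13:30, 16:15–16:30.
Common window lengths: 15, 15 min; longest is 15.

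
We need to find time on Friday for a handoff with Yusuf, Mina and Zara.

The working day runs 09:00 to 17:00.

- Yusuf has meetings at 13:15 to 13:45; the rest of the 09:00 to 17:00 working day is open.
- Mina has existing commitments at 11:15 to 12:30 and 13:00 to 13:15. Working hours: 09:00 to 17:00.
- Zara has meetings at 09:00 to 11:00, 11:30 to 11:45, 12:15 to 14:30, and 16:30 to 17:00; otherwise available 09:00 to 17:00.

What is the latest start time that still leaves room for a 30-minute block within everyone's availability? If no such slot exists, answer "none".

16:00

Yusuf free within 09:00–17:00: 09:00–13:15, 13:45–17:00.
Mina free within 09:00–17:00: 09:00–11:15, 12:30–13:00, 13:15–17:00.
Zara free within 09:00–17:00: 11:00–11:30, 11:45–12:15, 14:30–16:30.
Yusuf ∩ Mina: 09:00–11:15, 12:30–13:00, 13:45–17:00.
Yusuf ∩ Mina ∩ Zara: 11:00–11:15, 14:30–16:30.
Windows ≥ 30 min: 14:30–16:30.
Latest start in the last window 14:30–16:30 is 16:30 − 30 min = 16:00.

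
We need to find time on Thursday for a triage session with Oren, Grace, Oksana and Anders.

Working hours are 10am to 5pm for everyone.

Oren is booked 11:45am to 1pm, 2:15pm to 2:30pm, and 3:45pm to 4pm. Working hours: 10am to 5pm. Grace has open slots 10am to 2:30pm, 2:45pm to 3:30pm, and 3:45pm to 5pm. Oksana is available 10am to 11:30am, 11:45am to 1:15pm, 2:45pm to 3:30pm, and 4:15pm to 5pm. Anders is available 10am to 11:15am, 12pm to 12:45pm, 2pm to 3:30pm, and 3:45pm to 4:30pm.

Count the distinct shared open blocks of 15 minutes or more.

Oren free within 10:00–17:00: 10:00–11:45, 13:00–14:15, 14:30–15:45, 16:00–17:00.
Oren ∩ Grace: 10:00–11:45, 13:00–14:15, 14:45–15:30, 16:00–17:00.
Oren ∩ Grace ∩ Oksana: 10:00–11:30, 13:00–13:15, 14:45–15:30, 16:15–17:00.
Oren ∩ Grace ∩ Oksana ∩ Anders: 10:00–11:15, 14:45–15:30, 16:15–16:30.
Windows ≥ 15 min: 10:00–11:15, 14:45–15:30, 16:15–16:30.
That's 3 windows.

3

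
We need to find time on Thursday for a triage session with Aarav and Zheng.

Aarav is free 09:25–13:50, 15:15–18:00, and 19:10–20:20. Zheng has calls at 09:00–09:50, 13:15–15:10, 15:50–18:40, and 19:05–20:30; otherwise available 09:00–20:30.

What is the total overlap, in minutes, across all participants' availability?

Zheng free within 09:00–20:30: 09:50–13:15, 15:10–15:50, 18:40–19:05.
Aarav ∩ Zheng: 09:50–13:15, 15:15–15:50.
Total common minutes: 205 + 35 = 240.

240 minutes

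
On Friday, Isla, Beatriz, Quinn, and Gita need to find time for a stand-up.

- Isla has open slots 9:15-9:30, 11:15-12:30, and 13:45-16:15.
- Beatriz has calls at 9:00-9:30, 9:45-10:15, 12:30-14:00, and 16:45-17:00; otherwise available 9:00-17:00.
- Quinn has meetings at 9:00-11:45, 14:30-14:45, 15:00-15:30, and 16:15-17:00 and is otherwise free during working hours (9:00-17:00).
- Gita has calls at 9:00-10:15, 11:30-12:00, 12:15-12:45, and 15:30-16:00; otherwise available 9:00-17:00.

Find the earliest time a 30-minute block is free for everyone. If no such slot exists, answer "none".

Beatriz free within 09:00–17:00: 09:30–09:45, 10:15–12:30, 14:00–16:45.
Quinn free within 09:00–17:00: 11:45–14:30, 14:45–15:00, 15:30–16:15.
Gita free within 09:00–17:00: 10:15–11:30, 12:00–12:15, 12:45–15:30, 16:00–17:00.
Isla ∩ Beatriz: 11:15–12:30, 14:00–16:15.
Isla ∩ Beatriz ∩ Quinn: 11:45–12:30, 14:00–14:30, 14:45–15:00, 15:30–16:15.
Isla ∩ Beatriz ∩ Quinn ∩ Gita: 12:00–12:15, 14:00–14:30, 14:45–15:00, 16:00–16:15.
Windows ≥ 30 min: 14:00–14:30.
Earliest such window starts at 14:00.

14:00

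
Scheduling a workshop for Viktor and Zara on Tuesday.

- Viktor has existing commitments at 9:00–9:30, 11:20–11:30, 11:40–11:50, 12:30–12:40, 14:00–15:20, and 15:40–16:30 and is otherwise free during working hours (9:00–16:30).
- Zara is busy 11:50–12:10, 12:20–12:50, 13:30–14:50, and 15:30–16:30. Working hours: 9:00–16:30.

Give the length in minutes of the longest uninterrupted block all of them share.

110 minutes

Viktor free within 09:00–16:30: 09:30–11:20, 11:30–11:40, 11:50–12:30, 12:40–14:00, 15:20–15:40.
Zara free within 09:00–16:30: 09:00–11:50, 12:10–12:20, 12:50–13:30, 14:50–15:30.
Viktor ∩ Zara: 09:30–11:20, 11:30–11:40, 12:10–12:20, 12:50–13:30, 15:20–15:30.
Common window lengths: 110, 10, 10, 40, 10 min; longest is 110.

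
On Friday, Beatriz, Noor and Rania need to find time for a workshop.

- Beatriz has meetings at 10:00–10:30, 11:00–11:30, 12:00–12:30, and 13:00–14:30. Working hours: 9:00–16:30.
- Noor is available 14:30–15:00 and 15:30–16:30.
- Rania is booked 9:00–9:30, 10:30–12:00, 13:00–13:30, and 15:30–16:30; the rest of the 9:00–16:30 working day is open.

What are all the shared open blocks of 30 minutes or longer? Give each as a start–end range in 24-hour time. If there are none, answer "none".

14:30–15:00

Beatriz free within 09:00–16:30: 09:00–10:00, 10:30–11:00, 11:30–12:00, 12:30–13:00, 14:30–16:30.
Rania free within 09:00–16:30: 09:30–10:30, 12:00–13:00, 13:30–15:30.
Beatriz ∩ Noor: 14:30–15:00, 15:30–16:30.
Beatriz ∩ Noor ∩ Rania: 14:30–15:00.
Windows ≥ 30 min: 14:30–15:00.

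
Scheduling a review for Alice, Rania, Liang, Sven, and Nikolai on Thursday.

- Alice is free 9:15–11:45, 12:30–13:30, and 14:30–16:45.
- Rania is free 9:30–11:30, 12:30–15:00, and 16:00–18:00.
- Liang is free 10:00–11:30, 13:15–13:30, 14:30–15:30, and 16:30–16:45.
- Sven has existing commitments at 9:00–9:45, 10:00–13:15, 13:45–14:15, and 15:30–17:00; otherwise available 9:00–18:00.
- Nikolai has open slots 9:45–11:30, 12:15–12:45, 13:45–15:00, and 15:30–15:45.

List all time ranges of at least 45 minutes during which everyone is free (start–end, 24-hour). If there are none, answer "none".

none

Sven free within 09:00–18:00: 09:45–10:00, 13:15–13:45, 14:15–15:30, 17:00–18:00.
Alice ∩ Rania: 09:30–11:30, 12:30–13:30, 14:30–15:00, 16:00–16:45.
Alice ∩ Rania ∩ Liang: 10:00–11:30, 13:15–13:30, 14:30–15:00, 16:30–16:45.
Alice ∩ Rania ∩ Liang ∩ Sven: 13:15–13:30, 14:30–15:00.
Alice ∩ Rania ∩ Liang ∩ Sven ∩ Nikolai: 14:30–15:00.
Windows ≥ 45 min: (none).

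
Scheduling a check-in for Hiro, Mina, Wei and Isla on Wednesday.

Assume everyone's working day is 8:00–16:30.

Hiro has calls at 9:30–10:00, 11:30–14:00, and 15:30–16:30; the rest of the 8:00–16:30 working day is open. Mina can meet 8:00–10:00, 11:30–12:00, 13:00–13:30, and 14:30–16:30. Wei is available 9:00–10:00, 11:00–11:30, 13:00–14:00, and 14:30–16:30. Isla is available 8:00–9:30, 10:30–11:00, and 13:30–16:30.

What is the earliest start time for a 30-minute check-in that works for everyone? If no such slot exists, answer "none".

09:00

Hiro free within 08:00–16:30: 08:00–09:30, 10:00–11:30, 14:00–15:30.
Hiro ∩ Mina: 08:00–09:30, 14:30–15:30.
Hiro ∩ Mina ∩ Wei: 09:00–09:30, 14:30–15:30.
Hiro ∩ Mina ∩ Wei ∩ Isla: 09:00–09:30, 14:30–15:30.
Windows ≥ 30 min: 09:00–09:30, 14:30–15:30.
Earliest such window starts at 09:00.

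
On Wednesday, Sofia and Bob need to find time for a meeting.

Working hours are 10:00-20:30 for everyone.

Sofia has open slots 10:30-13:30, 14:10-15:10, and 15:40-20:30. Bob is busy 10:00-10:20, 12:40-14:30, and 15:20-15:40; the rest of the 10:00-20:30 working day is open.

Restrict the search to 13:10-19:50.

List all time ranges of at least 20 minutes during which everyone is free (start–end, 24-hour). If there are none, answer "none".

Bob free within 10:00–20:30: 10:20–12:40, 14:30–15:20, 15:40–20:30.
Sofia ∩ Bob: 10:30–12:40, 14:30–15:10, 15:40–20:30.
Restricted to 13:10–19:50: 14:30–15:10, 15:40–19:50.
Windows ≥ 20 min: 14:30–15:10, 15:40–19:50.

14:30–15:10, 15:40–19:50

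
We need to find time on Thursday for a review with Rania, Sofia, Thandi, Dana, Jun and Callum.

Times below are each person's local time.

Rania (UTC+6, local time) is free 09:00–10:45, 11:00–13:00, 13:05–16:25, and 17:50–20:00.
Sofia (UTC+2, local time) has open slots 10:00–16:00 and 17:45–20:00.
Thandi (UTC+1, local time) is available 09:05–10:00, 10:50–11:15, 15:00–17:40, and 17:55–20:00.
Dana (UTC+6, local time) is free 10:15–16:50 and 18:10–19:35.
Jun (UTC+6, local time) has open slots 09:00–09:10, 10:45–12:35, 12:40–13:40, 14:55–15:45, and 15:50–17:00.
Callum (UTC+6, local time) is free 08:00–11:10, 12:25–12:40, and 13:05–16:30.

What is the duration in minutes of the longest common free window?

25 minutes

Rania → UTC: 03:00–04:45, 05:00–07:00, 07:05–10:25, 11:50–14:00.
Sofia → UTC: 08:00–14:00, 15:45–18:00.
Thandi → UTC: 08:05–09:00, 09:50–10:15, 14:00–16:40, 16:55–19:00.
Dana → UTC: 04:15–10:50, 12:10–13:35.
Jun → UTC: 03:00–03:10, 04:45–06:35, 06:40–07:40, 08:55–09:45, 09:50–11:00.
Callum → UTC: 02:00–05:10, 06:25–06:40, 07:05–10:30.
Rania ∩ Sofia: 08:00–10:25, 11:50–14:00.
Rania ∩ Sofia ∩ Thandi: 08:05–09:00, 09:50–10:15.
Rania ∩ Sofia ∩ Thandi ∩ Dana: 08:05–09:00, 09:50–10:15.
Rania ∩ Sofia ∩ Thandi ∩ Dana ∩ Jun: 08:55–09:00, 09:50–10:15.
Rania ∩ Sofia ∩ Thandi ∩ Dana ∩ Jun ∩ Callum: 08:55–09:00, 09:50–10:15.
Common window lengths: 5, 25 min; longest is 25.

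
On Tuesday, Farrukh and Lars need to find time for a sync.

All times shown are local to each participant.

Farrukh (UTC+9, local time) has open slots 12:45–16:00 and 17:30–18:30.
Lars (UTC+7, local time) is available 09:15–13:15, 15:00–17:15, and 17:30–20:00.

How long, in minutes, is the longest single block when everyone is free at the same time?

150 minutes

Farrukh → UTC: 03:45–07:00, 08:30–09:30.
Lars → UTC: 02:15–06:15, 08:00–10:15, 10:30–13:00.
Farrukh ∩ Lars: 03:45–06:15, 08:30–09:30.
Common window lengths: 150, 60 min; longest is 150.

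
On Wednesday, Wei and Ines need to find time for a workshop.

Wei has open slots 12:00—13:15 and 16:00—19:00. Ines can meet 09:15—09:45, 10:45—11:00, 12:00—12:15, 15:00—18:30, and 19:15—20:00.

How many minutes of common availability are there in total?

Wei ∩ Ines: 12:00–12:15, 16:00–18:30.
Total common minutes: 15 + 150 = 165.

165 minutes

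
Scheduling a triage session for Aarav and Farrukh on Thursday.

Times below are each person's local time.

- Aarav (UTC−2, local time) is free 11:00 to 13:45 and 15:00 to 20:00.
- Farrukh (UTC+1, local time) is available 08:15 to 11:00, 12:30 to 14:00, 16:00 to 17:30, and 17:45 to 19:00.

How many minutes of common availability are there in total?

105 minutes

Aarav → UTC: 13:00–15:45, 17:00–22:00.
Farrukh → UTC: 07:15–10:00, 11:30–13:00, 15:00–16:30, 16:45–18:00.
Aarav ∩ Farrukh: 15:00–15:45, 17:00–18:00.
Total common minutes: 45 + 60 = 105.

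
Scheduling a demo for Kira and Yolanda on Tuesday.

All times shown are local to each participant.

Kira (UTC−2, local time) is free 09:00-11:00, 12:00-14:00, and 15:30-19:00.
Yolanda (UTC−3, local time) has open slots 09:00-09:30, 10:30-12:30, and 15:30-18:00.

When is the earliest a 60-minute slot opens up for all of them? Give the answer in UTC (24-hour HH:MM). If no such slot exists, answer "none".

14:00

Kira → UTC: 11:00–13:00, 14:00–16:00, 17:30–21:00.
Yolanda → UTC: 12:00–12:30, 13:30–15:30, 18:30–21:00.
Kira ∩ Yolanda: 12:00–12:30, 14:00–15:30, 18:30–21:00.
Windows ≥ 60 min: 14:00–15:30, 18:30–21:00.
Earliest such window starts at 14:00.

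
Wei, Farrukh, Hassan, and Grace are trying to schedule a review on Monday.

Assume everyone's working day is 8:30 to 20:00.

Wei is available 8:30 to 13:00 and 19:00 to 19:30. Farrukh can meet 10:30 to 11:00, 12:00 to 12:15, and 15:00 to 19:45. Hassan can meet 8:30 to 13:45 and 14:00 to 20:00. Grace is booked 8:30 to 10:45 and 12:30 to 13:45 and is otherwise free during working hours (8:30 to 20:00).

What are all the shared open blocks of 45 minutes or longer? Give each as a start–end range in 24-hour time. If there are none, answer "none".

Grace free within 08:30–20:00: 10:45–12:30, 13:45–20:00.
Wei ∩ Farrukh: 10:30–11:00, 12:00–12:15, 19:00–19:30.
Wei ∩ Farrukh ∩ Hassan: 10:30–11:00, 12:00–12:15, 19:00–19:30.
Wei ∩ Farrukh ∩ Hassan ∩ Grace: 10:45–11:00, 12:00–12:15, 19:00–19:30.
Windows ≥ 45 min: (none).

none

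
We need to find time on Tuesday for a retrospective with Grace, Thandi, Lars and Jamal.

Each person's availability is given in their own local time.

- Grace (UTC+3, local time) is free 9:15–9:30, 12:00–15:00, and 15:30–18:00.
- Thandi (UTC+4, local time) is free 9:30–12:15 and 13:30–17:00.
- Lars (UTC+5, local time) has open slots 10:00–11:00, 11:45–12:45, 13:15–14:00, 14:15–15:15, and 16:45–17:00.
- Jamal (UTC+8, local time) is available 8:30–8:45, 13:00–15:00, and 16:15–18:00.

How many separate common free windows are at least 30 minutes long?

Grace → UTC: 06:15–06:30, 09:00–12:00, 12:30–15:00.
Thandi → UTC: 05:30–08:15, 09:30–13:00.
Lars → UTC: 05:00–06:00, 06:45–07:45, 08:15–09:00, 09:15–10:15, 11:45–12:00.
Jamal → UTC: 00:30–00:45, 05:00–07:00, 08:15–10:00.
Grace ∩ Thandi: 06:15–06:30, 09:30–12:00, 12:30–13:00.
Grace ∩ Thandi ∩ Lars: 09:30–10:15, 11:45–12:00.
Grace ∩ Thandi ∩ Lars ∩ Jamal: 09:30–10:00.
Windows ≥ 30 min: 09:30–10:00.
That's 1 window.

1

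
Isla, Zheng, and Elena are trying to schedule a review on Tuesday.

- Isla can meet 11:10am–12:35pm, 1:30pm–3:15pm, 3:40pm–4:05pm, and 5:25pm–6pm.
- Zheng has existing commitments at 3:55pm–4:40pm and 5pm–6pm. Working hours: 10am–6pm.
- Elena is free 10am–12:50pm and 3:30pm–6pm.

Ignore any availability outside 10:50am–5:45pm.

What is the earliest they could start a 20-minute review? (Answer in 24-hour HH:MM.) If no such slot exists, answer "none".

Zheng free within 10:00–18:00: 10:00–15:55, 16:40–17:00.
Isla ∩ Zheng: 11:10–12:35, 13:30–15:15, 15:40–15:55.
Isla ∩ Zheng ∩ Elena: 11:10–12:35, 15:40–15:55.
Restricted to 10:50–17:45: 11:10–12:35, 15:40–15:55.
Windows ≥ 20 min: 11:10–12:35.
Earliest such window starts at 11:10.

11:10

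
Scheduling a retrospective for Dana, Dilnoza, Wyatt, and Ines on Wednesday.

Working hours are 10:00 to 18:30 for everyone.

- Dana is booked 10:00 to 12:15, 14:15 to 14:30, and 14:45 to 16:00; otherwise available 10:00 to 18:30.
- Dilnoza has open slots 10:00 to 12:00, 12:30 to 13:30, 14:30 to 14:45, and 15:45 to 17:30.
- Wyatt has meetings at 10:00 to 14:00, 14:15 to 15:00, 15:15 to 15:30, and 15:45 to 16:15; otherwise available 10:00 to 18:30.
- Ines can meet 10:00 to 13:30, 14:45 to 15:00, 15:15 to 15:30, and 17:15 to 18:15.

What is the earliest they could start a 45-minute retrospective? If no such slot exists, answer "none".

Dana free within 10:00–18:30: 12:15–14:15, 14:30–14:45, 16:00–18:30.
Wyatt free within 10:00–18:30: 14:00–14:15, 15:00–15:15, 15:30–15:45, 16:15–18:30.
Dana ∩ Dilnoza: 12:30–13:30, 14:30–14:45, 16:00–17:30.
Dana ∩ Dilnoza ∩ Wyatt: 16:15–17:30.
Dana ∩ Dilnoza ∩ Wyatt ∩ Ines: 17:15–17:30.
Windows ≥ 45 min: (none).

none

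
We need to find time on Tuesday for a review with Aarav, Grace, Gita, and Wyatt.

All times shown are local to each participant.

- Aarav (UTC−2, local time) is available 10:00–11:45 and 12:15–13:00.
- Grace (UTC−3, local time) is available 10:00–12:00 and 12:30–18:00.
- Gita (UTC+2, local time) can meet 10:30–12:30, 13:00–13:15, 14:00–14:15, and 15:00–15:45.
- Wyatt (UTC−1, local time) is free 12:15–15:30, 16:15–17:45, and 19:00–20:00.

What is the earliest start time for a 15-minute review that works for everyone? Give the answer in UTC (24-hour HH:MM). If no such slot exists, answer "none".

13:15

Aarav → UTC: 12:00–13:45, 14:15–15:00.
Grace → UTC: 13:00–15:00, 15:30–21:00.
Gita → UTC: 08:30–10:30, 11:00–11:15, 12:00–12:15, 13:00–13:45.
Wyatt → UTC: 13:15–16:30, 17:15–18:45, 20:00–21:00.
Aarav ∩ Grace: 13:00–13:45, 14:15–15:00.
Aarav ∩ Grace ∩ Gita: 13:00–13:45.
Aarav ∩ Grace ∩ Gita ∩ Wyatt: 13:15–13:45.
Windows ≥ 15 min: 13:15–13:45.
Earliest such window starts at 13:15.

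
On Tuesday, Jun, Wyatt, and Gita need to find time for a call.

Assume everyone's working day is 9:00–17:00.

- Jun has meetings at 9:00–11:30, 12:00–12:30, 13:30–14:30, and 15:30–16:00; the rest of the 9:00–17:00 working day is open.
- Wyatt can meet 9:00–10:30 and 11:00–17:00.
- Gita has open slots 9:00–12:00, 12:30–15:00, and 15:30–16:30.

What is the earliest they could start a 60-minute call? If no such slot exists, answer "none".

12:30

Jun free within 09:00–17:00: 11:30–12:00, 12:30–13:30, 14:30–15:30, 16:00–17:00.
Jun ∩ Wyatt: 11:30–12:00, 12:30–13:30, 14:30–15:30, 16:00–17:00.
Jun ∩ Wyatt ∩ Gita: 11:30–12:00, 12:30–13:30, 14:30–15:00, 16:00–16:30.
Windows ≥ 60 min: 12:30–13:30.
Earliest such window starts at 12:30.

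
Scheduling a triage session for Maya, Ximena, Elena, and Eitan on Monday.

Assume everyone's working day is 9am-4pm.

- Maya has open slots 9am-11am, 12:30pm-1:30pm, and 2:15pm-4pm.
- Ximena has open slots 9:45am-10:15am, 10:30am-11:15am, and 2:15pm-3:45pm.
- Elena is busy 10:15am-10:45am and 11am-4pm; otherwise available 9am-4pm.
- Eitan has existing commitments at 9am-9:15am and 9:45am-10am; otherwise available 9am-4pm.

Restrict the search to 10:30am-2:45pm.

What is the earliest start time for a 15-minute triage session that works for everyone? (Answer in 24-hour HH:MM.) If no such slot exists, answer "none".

10:45

Elena free within 09:00–16:00: 09:00–10:15, 10:45–11:00.
Eitan free within 09:00–16:00: 09:15–09:45, 10:00–16:00.
Maya ∩ Ximena: 09:45–10:15, 10:30–11:00, 14:15–15:45.
Maya ∩ Ximena ∩ Elena: 09:45–10:15, 10:45–11:00.
Maya ∩ Ximena ∩ Elena ∩ Eitan: 10:00–10:15, 10:45–11:00.
Restricted to 10:30–14:45: 10:45–11:00.
Windows ≥ 15 min: 10:45–11:00.
Earliest such window starts at 10:45.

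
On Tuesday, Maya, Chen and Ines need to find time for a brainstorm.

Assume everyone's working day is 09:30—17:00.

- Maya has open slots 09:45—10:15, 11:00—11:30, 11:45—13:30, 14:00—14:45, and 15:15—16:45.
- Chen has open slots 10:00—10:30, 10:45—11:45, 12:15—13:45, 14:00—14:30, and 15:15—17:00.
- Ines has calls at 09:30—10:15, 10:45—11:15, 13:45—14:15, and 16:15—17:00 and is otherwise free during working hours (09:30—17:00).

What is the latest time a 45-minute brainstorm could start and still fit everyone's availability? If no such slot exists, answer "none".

15:30

Ines free within 09:30–17:00: 10:15–10:45, 11:15–13:45, 14:15–16:15.
Maya ∩ Chen: 10:00–10:15, 11:00–11:30, 12:15–13:30, 14:00–14:30, 15:15–16:45.
Maya ∩ Chen ∩ Ines: 11:15–11:30, 12:15–13:30, 14:15–14:30, 15:15–16:15.
Windows ≥ 45 min: 12:15–13:30, 15:15–16:15.
Latest start in the last window 15:15–16:15 is 16:15 − 45 min = 15:30.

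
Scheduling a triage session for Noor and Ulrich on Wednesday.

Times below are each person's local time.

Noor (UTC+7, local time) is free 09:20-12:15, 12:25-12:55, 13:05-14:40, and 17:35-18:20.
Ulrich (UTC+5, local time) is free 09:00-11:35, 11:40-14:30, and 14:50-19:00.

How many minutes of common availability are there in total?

Noor → UTC: 02:20–05:15, 05:25–05:55, 06:05–07:40, 10:35–11:20.
Ulrich → UTC: 04:00–06:35, 06:40–09:30, 09:50–14:00.
Noor ∩ Ulrich: 04:00–05:15, 05:25–05:55, 06:05–06:35, 06:40–07:40, 10:35–11:20.
Total common minutes: 75 + 30 + 30 + 60 + 45 = 240.

240 minutes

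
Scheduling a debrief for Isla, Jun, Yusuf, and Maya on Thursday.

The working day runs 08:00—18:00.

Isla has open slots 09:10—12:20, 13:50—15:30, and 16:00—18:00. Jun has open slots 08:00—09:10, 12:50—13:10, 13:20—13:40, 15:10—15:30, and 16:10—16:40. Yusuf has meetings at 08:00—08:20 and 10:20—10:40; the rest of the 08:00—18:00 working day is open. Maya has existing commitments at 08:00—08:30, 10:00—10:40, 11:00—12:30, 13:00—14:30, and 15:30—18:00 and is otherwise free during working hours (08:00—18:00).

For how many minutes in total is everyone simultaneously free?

Yusuf free within 08:00–18:00: 08:20–10:20, 10:40–18:00.
Maya free within 08:00–18:00: 08:30–10:00, 10:40–11:00, 12:30–13:00, 14:30–15:30.
Isla ∩ Jun: 15:10–15:30, 16:10–16:40.
Isla ∩ Jun ∩ Yusuf: 15:10–15:30, 16:10–16:40.
Isla ∩ Jun ∩ Yusuf ∩ Maya: 15:10–15:30.
Total common minutes: 20.

20 minutes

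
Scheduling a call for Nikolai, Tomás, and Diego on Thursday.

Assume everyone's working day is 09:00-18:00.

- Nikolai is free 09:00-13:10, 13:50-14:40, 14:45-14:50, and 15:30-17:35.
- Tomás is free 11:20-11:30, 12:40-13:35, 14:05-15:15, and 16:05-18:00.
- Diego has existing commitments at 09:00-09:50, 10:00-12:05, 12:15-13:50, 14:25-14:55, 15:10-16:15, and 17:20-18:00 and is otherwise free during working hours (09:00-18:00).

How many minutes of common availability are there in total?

Diego free within 09:00–18:00: 09:50–10:00, 12:05–12:15, 13:50–14:25, 14:55–15:10, 16:15–17:20.
Nikolai ∩ Tomás: 11:20–11:30, 12:40–13:10, 14:05–14:40, 14:45–14:50, 16:05–17:35.
Nikolai ∩ Tomás ∩ Diego: 14:05–14:25, 16:15–17:20.
Total common minutes: 20 + 65 = 85.

85 minutes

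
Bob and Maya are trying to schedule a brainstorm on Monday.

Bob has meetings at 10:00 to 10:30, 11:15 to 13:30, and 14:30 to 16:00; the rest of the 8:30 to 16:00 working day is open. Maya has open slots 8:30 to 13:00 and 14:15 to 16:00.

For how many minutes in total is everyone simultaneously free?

150 minutes

Bob free within 08:30–16:00: 08:30–10:00, 10:30–11:15, 13:30–14:30.
Bob ∩ Maya: 08:30–10:00, 10:30–11:15, 14:15–14:30.
Total common minutes: 90 + 45 + 15 = 150.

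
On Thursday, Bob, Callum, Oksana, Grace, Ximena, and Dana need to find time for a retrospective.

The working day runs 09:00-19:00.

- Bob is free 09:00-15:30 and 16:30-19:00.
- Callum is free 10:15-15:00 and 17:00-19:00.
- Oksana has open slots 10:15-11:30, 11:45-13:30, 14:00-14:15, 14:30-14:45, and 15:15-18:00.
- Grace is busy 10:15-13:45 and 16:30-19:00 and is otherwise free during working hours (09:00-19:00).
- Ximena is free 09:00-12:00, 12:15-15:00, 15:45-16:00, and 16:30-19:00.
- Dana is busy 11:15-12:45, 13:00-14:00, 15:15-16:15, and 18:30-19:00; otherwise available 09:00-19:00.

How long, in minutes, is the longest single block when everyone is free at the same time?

Grace free within 09:00–19:00: 09:00–10:15, 13:45–16:30.
Dana free within 09:00–19:00: 09:00–11:15, 12:45–13:00, 14:00–15:15, 16:15–18:30.
Bob ∩ Callum: 10:15–15:00, 17:00–19:00.
Bob ∩ Callum ∩ Oksana: 10:15–11:30, 11:45–13:30, 14:00–14:15, 14:30–14:45, 17:00–18:00.
Bob ∩ Callum ∩ Oksana ∩ Grace: 14:00–14:15, 14:30–14:45.
Bob ∩ Callum ∩ Oksana ∩ Grace ∩ Ximena: 14:00–14:15, 14:30–14:45.
Bob ∩ Callum ∩ Oksana ∩ Grace ∩ Ximena ∩ Dana: 14:00–14:15, 14:30–14:45.
Common window lengths: 15, 15 min; longest is 15.

15 minutes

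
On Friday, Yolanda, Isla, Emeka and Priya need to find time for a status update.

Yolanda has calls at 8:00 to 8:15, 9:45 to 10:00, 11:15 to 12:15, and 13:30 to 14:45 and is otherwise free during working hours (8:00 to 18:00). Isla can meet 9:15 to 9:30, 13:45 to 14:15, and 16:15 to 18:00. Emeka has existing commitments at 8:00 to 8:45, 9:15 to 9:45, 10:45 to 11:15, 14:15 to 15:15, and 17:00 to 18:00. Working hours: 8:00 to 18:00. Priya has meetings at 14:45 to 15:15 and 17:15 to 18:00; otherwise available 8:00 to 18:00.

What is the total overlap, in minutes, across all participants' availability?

45 minutes

Yolanda free within 08:00–18:00: 08:15–09:45, 10:00–11:15, 12:15–13:30, 14:45–18:00.
Emeka free within 08:00–18:00: 08:45–09:15, 09:45–10:45, 11:15–14:15, 15:15–17:00.
Priya free within 08:00–18:00: 08:00–14:45, 15:15–17:15.
Yolanda ∩ Isla: 09:15–09:30, 16:15–18:00.
Yolanda ∩ Isla ∩ Emeka: 16:15–17:00.
Yolanda ∩ Isla ∩ Emeka ∩ Priya: 16:15–17:00.
Total common minutes: 45.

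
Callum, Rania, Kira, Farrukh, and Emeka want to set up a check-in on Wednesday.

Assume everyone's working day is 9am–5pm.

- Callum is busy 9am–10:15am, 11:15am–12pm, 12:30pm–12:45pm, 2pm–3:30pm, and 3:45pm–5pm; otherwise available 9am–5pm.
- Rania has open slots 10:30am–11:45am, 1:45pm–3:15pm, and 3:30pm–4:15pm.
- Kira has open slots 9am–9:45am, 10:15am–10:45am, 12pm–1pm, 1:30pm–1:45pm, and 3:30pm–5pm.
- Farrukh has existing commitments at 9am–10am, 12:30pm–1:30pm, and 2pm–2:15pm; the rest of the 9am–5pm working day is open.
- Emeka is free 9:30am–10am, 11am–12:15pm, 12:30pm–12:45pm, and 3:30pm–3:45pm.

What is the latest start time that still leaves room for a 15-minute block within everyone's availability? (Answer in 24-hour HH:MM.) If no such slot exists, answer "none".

15:30

Callum free within 09:00–17:00: 10:15–11:15, 12:00–12:30, 12:45–14:00, 15:30–15:45.
Farrukh free within 09:00–17:00: 10:00–12:30, 13:30–14:00, 14:15–17:00.
Callum ∩ Rania: 10:30–11:15, 13:45–14:00, 15:30–15:45.
Callum ∩ Rania ∩ Kira: 10:30–10:45, 15:30–15:45.
Callum ∩ Rania ∩ Kira ∩ Farrukh: 10:30–10:45, 15:30–15:45.
Callum ∩ Rania ∩ Kira ∩ Farrukh ∩ Emeka: 15:30–15:45.
Windows ≥ 15 min: 15:30–15:45.
Latest start in the last window 15:30–15:45 is 15:45 − 15 min = 15:30.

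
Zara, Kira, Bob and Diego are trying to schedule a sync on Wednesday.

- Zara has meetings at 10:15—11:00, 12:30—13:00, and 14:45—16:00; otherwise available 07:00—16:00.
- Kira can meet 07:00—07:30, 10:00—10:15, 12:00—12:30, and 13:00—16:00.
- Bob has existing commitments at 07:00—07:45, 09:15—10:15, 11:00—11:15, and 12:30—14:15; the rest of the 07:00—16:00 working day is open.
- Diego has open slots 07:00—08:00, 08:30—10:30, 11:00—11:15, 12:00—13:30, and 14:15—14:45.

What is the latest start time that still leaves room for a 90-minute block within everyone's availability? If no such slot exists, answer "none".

none

Zara free within 07:00–16:00: 07:00–10:15, 11:00–12:30, 13:00–14:45.
Bob free within 07:00–16:00: 07:45–09:15, 10:15–11:00, 11:15–12:30, 14:15–16:00.
Zara ∩ Kira: 07:00–07:30, 10:00–10:15, 12:00–12:30, 13:00–14:45.
Zara ∩ Kira ∩ Bob: 12:00–12:30, 14:15–14:45.
Zara ∩ Kira ∩ Bob ∩ Diego: 12:00–12:30, 14:15–14:45.
Windows ≥ 90 min: (none).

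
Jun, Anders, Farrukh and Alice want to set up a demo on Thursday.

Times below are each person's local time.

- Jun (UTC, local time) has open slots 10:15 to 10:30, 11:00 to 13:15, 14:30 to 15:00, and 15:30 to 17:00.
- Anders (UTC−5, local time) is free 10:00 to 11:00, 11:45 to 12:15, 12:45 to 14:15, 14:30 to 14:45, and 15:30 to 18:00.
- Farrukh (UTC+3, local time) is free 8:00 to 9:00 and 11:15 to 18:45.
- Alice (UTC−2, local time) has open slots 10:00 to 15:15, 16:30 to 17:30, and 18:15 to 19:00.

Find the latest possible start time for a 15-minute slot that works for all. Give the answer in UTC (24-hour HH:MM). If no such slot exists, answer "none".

Jun → UTC: 10:15–10:30, 11:00–13:15, 14:30–15:00, 15:30–17:00.
Anders → UTC: 15:00–16:00, 16:45–17:15, 17:45–19:15, 19:30–19:45, 20:30–23:00.
Farrukh → UTC: 05:00–06:00, 08:15–15:45.
Alice → UTC: 12:00–17:15, 18:30–19:30, 20:15–21:00.
Jun ∩ Anders: 15:30–16:00, 16:45–17:00.
Jun ∩ Anders ∩ Farrukh: 15:30–15:45.
Jun ∩ Anders ∩ Farrukh ∩ Alice: 15:30–15:45.
Windows ≥ 15 min: 15:30–15:45.
Latest start in the last window 15:30–15:45 is 15:45 − 15 min = 15:30.

15:30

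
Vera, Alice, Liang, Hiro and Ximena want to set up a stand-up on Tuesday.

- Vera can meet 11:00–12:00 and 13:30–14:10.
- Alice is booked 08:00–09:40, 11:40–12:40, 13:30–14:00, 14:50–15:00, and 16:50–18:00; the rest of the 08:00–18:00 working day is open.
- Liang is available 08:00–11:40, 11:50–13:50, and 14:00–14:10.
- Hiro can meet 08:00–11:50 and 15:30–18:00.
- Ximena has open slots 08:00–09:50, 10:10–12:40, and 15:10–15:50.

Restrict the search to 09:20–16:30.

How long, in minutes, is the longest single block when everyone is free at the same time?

40 minutes

Alice free within 08:00–18:00: 09:40–11:40, 12:40–13:30, 14:00–14:50, 15:00–16:50.
Vera ∩ Alice: 11:00–11:40, 14:00–14:10.
Vera ∩ Alice ∩ Liang: 11:00–11:40, 14:00–14:10.
Vera ∩ Alice ∩ Liang ∩ Hiro: 11:00–11:40.
Vera ∩ Alice ∩ Liang ∩ Hiro ∩ Ximena: 11:00–11:40.
Restricted to 09:20–16:30: 11:00–11:40.
Single common window of 40 minutes.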